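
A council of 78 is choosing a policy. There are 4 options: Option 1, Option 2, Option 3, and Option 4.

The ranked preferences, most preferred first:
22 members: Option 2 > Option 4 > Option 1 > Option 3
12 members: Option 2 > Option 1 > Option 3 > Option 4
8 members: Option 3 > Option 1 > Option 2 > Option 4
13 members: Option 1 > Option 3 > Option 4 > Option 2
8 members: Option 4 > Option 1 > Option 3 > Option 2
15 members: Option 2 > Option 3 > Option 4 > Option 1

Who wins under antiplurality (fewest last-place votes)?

Option 1

Last-place votes: Option 1 15, Option 2 21, Option 3 22, Option 4 20.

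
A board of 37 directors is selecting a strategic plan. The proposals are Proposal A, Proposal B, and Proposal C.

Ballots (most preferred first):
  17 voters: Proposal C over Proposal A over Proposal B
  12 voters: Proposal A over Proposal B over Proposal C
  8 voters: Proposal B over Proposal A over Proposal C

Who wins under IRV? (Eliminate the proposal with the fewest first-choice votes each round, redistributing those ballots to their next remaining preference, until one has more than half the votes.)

Proposal A

Round 1: Proposal A 12, Proposal B 8, Proposal C 17. Proposal B eliminated.
Round 2: Proposal A 20, Proposal C 17. Proposal A has a majority (≥19).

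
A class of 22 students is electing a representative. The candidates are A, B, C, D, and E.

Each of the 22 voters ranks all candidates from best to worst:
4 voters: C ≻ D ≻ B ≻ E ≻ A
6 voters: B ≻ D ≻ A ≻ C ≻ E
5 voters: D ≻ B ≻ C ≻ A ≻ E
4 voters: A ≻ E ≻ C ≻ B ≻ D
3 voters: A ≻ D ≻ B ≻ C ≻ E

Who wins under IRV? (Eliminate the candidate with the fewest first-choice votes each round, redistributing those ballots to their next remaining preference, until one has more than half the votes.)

Round 1: A 7, B 6, C 4, D 5, E 0. E eliminated.
Round 2: A 7, B 6, C 4, D 5. C eliminated.
Round 3: A 7, B 6, D 9. B eliminated.
Round 4: A 7, D 15. D has a majority (≥12).

D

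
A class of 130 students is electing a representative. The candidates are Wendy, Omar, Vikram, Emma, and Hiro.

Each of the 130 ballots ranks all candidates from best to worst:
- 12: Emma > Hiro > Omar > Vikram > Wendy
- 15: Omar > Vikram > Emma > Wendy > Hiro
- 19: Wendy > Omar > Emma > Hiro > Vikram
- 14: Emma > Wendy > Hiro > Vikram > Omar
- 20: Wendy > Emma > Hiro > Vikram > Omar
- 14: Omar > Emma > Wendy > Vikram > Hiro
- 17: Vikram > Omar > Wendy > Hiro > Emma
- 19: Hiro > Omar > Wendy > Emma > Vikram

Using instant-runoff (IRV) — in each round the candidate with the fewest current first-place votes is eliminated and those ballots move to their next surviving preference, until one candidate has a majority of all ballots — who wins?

Round 1: Wendy 39, Omar 29, Vikram 17, Emma 26, Hiro 19. Vikram eliminated.
Round 2: Wendy 39, Omar 46, Emma 26, Hiro 19. Hiro eliminated.
Round 3: Wendy 39, Omar 65, Emma 26. Emma eliminated.
Round 4: Wendy 53, Omar 77. Omar has a majority (≥66).

Omar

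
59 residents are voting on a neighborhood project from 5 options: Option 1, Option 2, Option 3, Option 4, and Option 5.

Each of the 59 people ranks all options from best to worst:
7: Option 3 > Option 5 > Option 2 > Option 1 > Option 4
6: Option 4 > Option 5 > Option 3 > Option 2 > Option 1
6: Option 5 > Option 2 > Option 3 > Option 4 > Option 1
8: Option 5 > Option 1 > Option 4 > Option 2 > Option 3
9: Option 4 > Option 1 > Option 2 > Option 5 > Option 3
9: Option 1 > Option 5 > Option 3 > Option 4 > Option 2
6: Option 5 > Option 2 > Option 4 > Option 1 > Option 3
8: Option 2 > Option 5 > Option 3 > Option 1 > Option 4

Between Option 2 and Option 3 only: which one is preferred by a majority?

Option 2 is ranked above Option 3 on 37 ballots; Option 3 above Option 2 on 22.

Option 2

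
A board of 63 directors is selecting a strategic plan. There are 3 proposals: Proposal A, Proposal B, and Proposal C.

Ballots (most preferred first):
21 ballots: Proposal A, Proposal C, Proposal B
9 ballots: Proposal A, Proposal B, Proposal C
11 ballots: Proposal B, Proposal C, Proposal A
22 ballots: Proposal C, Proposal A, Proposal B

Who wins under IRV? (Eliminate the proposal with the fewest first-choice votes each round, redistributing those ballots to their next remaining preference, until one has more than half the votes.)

Proposal C

Round 1: Proposal A 30, Proposal B 11, Proposal C 22. Proposal B eliminated.
Round 2: Proposal A 30, Proposal C 33. Proposal C has a majority (≥32).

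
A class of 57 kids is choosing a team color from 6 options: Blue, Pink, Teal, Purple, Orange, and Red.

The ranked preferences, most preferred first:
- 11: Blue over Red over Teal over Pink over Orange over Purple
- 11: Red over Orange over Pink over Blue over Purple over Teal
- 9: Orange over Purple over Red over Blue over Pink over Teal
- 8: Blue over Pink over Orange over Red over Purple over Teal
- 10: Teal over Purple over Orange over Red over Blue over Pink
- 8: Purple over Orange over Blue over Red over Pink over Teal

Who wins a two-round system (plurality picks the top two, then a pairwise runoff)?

Round 1 first-place votes: Blue 19, Pink 0, Teal 10, Purple 8, Orange 9, Red 11. Blue and Red advance.
Runoff: Blue is ranked above Red on 27 ballots, Red above Blue on 30.

Red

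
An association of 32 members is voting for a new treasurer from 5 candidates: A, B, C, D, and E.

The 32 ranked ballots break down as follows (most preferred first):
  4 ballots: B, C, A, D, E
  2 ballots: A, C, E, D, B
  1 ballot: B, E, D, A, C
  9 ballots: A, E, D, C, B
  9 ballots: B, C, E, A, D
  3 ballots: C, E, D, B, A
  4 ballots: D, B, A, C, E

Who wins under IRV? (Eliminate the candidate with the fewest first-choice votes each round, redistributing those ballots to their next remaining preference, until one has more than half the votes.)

B

Round 1: A 11, B 14, C 3, D 4, E 0. E eliminated.
Round 2: A 11, B 14, C 3, D 4. C eliminated.
Round 3: A 11, B 14, D 7. D eliminated.
Round 4: A 11, B 21. B has a majority (≥17).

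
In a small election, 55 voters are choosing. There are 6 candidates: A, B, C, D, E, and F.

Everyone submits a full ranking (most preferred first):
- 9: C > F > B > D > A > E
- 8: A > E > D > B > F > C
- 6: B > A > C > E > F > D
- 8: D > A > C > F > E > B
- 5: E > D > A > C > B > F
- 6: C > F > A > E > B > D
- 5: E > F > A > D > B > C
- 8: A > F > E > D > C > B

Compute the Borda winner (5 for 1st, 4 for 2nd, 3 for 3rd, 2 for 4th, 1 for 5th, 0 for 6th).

A: 9×1 + 8×5 + 6×4 + 8×4 + 5×3 + 6×3 + 5×3 + 8×5 = 193
B: 9×3 + 8×2 + 6×5 + 8×0 + 5×1 + 6×1 + 5×1 + 8×0 = 89
C: 9×5 + 8×0 + 6×3 + 8×3 + 5×2 + 6×5 + 5×0 + 8×1 = 135
D: 9×2 + 8×3 + 6×0 + 8×5 + 5×4 + 6×0 + 5×2 + 8×2 = 128
E: 9×0 + 8×4 + 6×2 + 8×1 + 5×5 + 6×2 + 5×5 + 8×3 = 138
F: 9×4 + 8×1 + 6×1 + 8×2 + 5×0 + 6×4 + 5×4 + 8×4 = 142

A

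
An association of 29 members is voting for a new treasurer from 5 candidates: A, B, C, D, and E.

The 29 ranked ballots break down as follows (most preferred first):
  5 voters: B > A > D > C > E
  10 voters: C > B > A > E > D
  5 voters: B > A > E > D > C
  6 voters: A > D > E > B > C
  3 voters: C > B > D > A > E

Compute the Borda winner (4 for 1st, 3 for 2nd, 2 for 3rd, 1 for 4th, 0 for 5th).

B

A: 5×3 + 10×2 + 5×3 + 6×4 + 3×1 = 77
B: 5×4 + 10×3 + 5×4 + 6×1 + 3×3 = 85
C: 5×1 + 10×4 + 5×0 + 6×0 + 3×4 = 57
D: 5×2 + 10×0 + 5×1 + 6×3 + 3×2 = 39
E: 5×0 + 10×1 + 5×2 + 6×2 + 3×0 = 32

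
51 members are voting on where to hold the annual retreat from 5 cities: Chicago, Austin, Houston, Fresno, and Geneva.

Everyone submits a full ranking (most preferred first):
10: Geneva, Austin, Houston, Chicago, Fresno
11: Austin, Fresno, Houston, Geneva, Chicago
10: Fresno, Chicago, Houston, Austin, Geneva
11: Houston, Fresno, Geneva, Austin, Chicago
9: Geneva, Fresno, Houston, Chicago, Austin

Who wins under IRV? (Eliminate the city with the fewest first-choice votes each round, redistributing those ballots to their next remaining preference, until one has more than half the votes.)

Round 1: Chicago 0, Austin 11, Houston 11, Fresno 10, Geneva 19. Chicago eliminated.
Round 2: Austin 11, Houston 11, Fresno 10, Geneva 19. Fresno eliminated.
Round 3: Austin 11, Houston 21, Geneva 19. Austin eliminated.
Round 4: Houston 32, Geneva 19. Houston has a majority (≥26).

Houston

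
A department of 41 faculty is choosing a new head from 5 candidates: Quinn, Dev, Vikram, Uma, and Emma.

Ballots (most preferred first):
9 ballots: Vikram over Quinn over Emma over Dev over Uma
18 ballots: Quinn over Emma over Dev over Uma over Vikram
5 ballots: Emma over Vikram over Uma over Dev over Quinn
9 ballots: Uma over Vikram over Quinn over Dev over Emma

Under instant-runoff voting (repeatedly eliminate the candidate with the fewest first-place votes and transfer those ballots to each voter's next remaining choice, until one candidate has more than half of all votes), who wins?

Round 1: Quinn 18, Dev 0, Vikram 9, Uma 9, Emma 5. Dev eliminated.
Round 2: Quinn 18, Vikram 9, Uma 9, Emma 5. Emma eliminated.
Round 3: Quinn 18, Vikram 14, Uma 9. Uma eliminated.
Round 4: Quinn 18, Vikram 23. Vikram has a majority (≥21).

Vikram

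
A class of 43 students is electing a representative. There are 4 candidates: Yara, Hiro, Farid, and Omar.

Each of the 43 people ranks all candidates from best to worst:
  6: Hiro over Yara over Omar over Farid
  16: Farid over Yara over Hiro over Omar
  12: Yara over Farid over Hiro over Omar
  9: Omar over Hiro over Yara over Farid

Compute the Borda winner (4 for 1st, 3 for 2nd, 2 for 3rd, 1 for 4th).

Yara

Yara: 6×3 + 16×3 + 12×4 + 9×2 = 132
Hiro: 6×4 + 16×2 + 12×2 + 9×3 = 107
Farid: 6×1 + 16×4 + 12×3 + 9×1 = 115
Omar: 6×2 + 16×1 + 12×1 + 9×4 = 76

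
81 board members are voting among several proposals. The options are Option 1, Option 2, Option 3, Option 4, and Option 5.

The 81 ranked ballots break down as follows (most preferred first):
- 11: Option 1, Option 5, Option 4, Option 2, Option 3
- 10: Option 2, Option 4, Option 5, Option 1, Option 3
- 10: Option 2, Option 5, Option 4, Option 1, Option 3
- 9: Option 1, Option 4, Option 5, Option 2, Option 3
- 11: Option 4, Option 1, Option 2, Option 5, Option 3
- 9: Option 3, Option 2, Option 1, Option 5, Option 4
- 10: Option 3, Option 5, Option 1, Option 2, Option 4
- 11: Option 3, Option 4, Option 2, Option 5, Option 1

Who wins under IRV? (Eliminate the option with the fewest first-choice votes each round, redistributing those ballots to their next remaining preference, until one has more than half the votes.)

Option 1

Round 1: Option 1 20, Option 2 20, Option 3 30, Option 4 11, Option 5 0. Option 5 eliminated.
Round 2: Option 1 20, Option 2 20, Option 3 30, Option 4 11. Option 4 eliminated.
Round 3: Option 1 31, Option 2 20, Option 3 30. Option 2 eliminated.
Round 4: Option 1 51, Option 3 30. Option 1 has a majority (≥41).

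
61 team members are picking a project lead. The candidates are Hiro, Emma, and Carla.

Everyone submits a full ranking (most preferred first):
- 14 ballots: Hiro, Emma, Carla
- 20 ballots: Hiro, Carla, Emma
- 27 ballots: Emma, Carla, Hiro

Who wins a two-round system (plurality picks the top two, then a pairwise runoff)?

Hiro

Round 1 first-place votes: Hiro 34, Emma 27, Carla 0. Hiro and Emma advance.
Runoff: Hiro is ranked above Emma on 34 ballots, Emma above Hiro on 27.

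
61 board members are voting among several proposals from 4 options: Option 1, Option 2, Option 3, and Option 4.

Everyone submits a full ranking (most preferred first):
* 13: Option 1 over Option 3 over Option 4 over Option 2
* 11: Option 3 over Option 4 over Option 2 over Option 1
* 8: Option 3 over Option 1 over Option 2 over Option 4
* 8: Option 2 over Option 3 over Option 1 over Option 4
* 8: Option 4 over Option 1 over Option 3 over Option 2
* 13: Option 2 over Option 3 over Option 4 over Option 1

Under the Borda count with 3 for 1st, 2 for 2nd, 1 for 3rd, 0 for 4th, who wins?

Option 1: 13×3 + 11×0 + 8×2 + 8×1 + 8×2 + 13×0 = 79
Option 2: 13×0 + 11×1 + 8×1 + 8×3 + 8×0 + 13×3 = 82
Option 3: 13×2 + 11×3 + 8×3 + 8×2 + 8×1 + 13×2 = 133
Option 4: 13×1 + 11×2 + 8×0 + 8×0 + 8×3 + 13×1 = 72

Option 3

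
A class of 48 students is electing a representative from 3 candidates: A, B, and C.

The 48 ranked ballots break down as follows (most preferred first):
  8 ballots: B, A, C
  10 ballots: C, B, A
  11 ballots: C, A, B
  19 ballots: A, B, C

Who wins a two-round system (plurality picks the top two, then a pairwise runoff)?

A

Round 1 first-place votes: A 19, B 8, C 21. C and A advance.
Runoff: C is ranked above A on 21 ballots, A above C on 27.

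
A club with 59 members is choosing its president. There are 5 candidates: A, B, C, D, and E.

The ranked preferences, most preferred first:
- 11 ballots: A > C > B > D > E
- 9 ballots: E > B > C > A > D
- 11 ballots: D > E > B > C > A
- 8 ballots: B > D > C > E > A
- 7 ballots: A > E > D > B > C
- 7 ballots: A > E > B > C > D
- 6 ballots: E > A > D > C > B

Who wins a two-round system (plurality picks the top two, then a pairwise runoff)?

E

Round 1 first-place votes: A 25, B 8, C 0, D 11, E 15. A and E advance.
Runoff: A is ranked above E on 25 ballots, E above A on 34.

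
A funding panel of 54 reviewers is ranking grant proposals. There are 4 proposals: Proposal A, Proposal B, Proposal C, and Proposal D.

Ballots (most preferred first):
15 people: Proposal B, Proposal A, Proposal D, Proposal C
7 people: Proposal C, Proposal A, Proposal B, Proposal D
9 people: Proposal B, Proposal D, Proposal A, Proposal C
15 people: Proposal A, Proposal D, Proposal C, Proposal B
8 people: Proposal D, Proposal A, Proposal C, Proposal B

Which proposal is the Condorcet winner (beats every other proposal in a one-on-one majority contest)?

Proposal A

Proposal A vs Proposal B: 30–24
Proposal A vs Proposal C: 47–7
Proposal A vs Proposal D: 37–17
Proposal A beats every other proposal.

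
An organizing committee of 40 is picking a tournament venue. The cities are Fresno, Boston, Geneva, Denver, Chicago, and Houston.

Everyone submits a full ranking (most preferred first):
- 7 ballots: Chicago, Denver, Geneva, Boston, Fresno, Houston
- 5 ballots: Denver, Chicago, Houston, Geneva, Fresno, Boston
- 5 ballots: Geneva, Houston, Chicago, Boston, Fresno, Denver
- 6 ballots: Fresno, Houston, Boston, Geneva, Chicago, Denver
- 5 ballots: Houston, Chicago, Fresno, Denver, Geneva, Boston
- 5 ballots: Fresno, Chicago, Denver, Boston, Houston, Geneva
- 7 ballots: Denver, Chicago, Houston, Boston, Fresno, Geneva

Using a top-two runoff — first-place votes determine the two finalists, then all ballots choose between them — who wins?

Fresno

Round 1 first-place votes: Fresno 11, Boston 0, Geneva 5, Denver 12, Chicago 7, Houston 5. Denver and Fresno advance.
Runoff: Denver is ranked above Fresno on 19 ballots, Fresno above Denver on 21.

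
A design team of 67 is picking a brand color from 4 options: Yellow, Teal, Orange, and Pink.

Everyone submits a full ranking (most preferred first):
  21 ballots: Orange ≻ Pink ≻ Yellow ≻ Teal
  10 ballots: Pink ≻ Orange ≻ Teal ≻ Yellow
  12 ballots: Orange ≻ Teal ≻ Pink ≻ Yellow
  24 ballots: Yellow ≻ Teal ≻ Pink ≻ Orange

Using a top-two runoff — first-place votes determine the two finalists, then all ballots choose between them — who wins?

Round 1 first-place votes: Yellow 24, Teal 0, Orange 33, Pink 10. Orange and Yellow advance.
Runoff: Orange is ranked above Yellow on 43 ballots, Yellow above Orange on 24.

Orange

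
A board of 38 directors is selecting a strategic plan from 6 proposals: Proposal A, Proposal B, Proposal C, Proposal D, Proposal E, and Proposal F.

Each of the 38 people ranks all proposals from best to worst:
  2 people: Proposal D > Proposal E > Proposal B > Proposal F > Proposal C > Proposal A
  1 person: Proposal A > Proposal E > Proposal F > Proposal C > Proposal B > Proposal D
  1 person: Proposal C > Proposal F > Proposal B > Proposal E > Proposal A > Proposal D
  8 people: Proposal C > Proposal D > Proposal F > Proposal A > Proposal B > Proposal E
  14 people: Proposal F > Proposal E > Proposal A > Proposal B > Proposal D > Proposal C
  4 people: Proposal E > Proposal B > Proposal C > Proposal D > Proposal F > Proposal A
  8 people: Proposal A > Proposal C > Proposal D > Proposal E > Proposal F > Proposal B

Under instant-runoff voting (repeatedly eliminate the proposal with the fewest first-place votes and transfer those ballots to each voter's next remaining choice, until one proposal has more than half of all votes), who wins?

Round 1: Proposal A 9, Proposal B 0, Proposal C 9, Proposal D 2, Proposal E 4, Proposal F 14. Proposal B eliminated.
Round 2: Proposal A 9, Proposal C 9, Proposal D 2, Proposal E 4, Proposal F 14. Proposal D eliminated.
Round 3: Proposal A 9, Proposal C 9, Proposal E 6, Proposal F 14. Proposal E eliminated.
Round 4: Proposal A 9, Proposal C 13, Proposal F 16. Proposal A eliminated.
Round 5: Proposal C 21, Proposal F 17. Proposal C has a majority (≥20).

Proposal C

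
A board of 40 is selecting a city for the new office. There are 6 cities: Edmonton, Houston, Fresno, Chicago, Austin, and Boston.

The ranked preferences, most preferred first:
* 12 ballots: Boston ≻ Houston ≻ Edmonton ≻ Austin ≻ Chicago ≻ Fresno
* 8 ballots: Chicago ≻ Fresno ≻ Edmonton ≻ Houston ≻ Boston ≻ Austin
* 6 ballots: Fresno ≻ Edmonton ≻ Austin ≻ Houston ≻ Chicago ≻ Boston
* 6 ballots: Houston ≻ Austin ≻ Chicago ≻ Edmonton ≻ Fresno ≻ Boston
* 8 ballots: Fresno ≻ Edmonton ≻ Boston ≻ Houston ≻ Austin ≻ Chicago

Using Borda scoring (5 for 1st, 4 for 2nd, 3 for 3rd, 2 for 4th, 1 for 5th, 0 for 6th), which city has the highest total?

Edmonton: 12×3 + 8×3 + 6×4 + 6×2 + 8×4 = 128
Houston: 12×4 + 8×2 + 6×2 + 6×5 + 8×2 = 122
Fresno: 12×0 + 8×4 + 6×5 + 6×1 + 8×5 = 108
Chicago: 12×1 + 8×5 + 6×1 + 6×3 + 8×0 = 76
Austin: 12×2 + 8×0 + 6×3 + 6×4 + 8×1 = 74
Boston: 12×5 + 8×1 + 6×0 + 6×0 + 8×3 = 92

Edmonton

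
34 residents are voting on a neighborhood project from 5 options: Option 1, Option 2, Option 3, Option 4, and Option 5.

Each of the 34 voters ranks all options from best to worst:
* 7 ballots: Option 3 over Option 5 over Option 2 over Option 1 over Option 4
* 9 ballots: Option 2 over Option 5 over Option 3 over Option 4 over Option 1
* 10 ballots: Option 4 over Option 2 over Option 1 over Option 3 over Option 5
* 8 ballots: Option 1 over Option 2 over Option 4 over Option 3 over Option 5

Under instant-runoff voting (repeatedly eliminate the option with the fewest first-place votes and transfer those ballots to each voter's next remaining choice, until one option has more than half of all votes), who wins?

Round 1: Option 1 8, Option 2 9, Option 3 7, Option 4 10, Option 5 0. Option 5 eliminated.
Round 2: Option 1 8, Option 2 9, Option 3 7, Option 4 10. Option 3 eliminated.
Round 3: Option 1 8, Option 2 16, Option 4 10. Option 1 eliminated.
Round 4: Option 2 24, Option 4 10. Option 2 has a majority (≥18).

Option 2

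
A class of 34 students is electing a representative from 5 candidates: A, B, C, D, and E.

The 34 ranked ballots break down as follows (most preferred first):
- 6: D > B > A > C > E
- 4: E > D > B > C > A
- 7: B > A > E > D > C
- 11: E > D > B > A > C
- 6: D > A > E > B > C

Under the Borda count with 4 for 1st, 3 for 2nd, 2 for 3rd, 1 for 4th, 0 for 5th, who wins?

D

A: 6×2 + 4×0 + 7×3 + 11×1 + 6×3 = 62
B: 6×3 + 4×2 + 7×4 + 11×2 + 6×1 = 82
C: 6×1 + 4×1 + 7×0 + 11×0 + 6×0 = 10
D: 6×4 + 4×3 + 7×1 + 11×3 + 6×4 = 100
E: 6×0 + 4×4 + 7×2 + 11×4 + 6×2 = 86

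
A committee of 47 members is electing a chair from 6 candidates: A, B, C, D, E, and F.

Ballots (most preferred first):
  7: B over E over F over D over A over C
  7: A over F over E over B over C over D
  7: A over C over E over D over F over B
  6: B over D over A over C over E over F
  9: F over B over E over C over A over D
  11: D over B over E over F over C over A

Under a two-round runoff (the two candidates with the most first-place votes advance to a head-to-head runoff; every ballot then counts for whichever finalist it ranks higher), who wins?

Round 1 first-place votes: A 14, B 13, C 0, D 11, E 0, F 9. A and B advance.
Runoff: A is ranked above B on 14 ballots, B above A on 33.

B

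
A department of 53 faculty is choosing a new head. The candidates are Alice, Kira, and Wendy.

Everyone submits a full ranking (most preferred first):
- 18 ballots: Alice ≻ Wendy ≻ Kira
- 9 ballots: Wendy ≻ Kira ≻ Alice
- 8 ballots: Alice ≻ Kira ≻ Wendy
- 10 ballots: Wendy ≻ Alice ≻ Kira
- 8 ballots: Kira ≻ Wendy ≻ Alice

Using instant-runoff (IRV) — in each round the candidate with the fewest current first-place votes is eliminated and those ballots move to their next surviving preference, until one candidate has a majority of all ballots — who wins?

Wendy

Round 1: Alice 26, Kira 8, Wendy 19. Kira eliminated.
Round 2: Alice 26, Wendy 27. Wendy has a majority (≥27).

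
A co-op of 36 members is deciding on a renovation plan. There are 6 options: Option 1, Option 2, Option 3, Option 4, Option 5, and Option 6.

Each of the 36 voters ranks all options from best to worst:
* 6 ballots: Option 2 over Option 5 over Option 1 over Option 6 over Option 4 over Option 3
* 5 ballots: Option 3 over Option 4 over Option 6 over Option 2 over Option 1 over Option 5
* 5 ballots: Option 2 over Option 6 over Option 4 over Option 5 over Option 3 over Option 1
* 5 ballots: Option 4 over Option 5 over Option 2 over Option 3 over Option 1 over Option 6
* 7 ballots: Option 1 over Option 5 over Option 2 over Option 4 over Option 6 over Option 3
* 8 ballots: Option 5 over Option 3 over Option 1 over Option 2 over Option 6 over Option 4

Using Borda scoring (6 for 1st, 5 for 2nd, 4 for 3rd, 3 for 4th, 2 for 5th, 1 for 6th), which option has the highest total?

Option 5

Option 1: 6×4 + 5×2 + 5×1 + 5×2 + 7×6 + 8×4 = 123
Option 2: 6×6 + 5×3 + 5×6 + 5×4 + 7×4 + 8×3 = 153
Option 3: 6×1 + 5×6 + 5×2 + 5×3 + 7×1 + 8×5 = 108
Option 4: 6×2 + 5×5 + 5×4 + 5×6 + 7×3 + 8×1 = 116
Option 5: 6×5 + 5×1 + 5×3 + 5×5 + 7×5 + 8×6 = 158
Option 6: 6×3 + 5×4 + 5×5 + 5×1 + 7×2 + 8×2 = 98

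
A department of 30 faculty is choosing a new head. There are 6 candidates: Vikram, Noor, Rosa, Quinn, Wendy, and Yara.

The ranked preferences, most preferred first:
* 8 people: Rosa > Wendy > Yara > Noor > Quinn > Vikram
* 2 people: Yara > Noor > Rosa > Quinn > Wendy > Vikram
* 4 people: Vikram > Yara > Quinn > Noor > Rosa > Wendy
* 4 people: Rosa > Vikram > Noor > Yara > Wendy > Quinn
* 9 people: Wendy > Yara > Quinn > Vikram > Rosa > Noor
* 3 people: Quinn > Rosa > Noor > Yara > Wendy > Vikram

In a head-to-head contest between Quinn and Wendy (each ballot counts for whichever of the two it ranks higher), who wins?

Quinn is ranked above Wendy on 9 ballots; Wendy above Quinn on 21.

Wendy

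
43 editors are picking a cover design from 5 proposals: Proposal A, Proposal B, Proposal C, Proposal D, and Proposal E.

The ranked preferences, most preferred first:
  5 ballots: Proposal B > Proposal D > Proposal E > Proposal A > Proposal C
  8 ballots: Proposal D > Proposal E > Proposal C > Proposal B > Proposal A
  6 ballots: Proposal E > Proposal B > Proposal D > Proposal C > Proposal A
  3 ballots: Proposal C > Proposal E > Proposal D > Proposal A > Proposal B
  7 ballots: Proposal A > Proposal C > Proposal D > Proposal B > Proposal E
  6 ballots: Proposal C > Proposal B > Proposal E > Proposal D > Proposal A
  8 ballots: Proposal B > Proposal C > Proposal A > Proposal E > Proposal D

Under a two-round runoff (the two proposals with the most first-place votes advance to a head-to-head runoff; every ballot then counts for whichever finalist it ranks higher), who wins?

Round 1 first-place votes: Proposal A 7, Proposal B 13, Proposal C 9, Proposal D 8, Proposal E 6. Proposal B and Proposal C advance.
Runoff: Proposal B is ranked above Proposal C on 19 ballots, Proposal C above Proposal B on 24.

Proposal C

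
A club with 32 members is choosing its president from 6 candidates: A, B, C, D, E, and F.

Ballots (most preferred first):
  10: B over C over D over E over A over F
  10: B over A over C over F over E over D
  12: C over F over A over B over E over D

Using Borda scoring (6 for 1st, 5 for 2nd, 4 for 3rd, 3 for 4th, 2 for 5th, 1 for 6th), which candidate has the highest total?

A: 10×2 + 10×5 + 12×4 = 118
B: 10×6 + 10×6 + 12×3 = 156
C: 10×5 + 10×4 + 12×6 = 162
D: 10×4 + 10×1 + 12×1 = 62
E: 10×3 + 10×2 + 12×2 = 74
F: 10×1 + 10×3 + 12×5 = 100

C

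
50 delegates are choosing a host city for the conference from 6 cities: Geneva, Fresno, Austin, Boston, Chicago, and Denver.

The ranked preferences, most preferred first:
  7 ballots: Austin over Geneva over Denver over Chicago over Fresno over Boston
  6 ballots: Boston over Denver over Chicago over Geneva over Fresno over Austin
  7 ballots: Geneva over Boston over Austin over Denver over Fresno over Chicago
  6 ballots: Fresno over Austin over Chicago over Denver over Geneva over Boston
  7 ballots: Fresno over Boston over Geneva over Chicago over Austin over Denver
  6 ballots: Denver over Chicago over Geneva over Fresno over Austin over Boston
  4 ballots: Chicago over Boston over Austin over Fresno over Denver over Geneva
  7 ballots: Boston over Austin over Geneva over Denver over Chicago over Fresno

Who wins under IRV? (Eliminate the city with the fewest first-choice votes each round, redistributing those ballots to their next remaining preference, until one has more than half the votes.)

Round 1: Geneva 7, Fresno 13, Austin 7, Boston 13, Chicago 4, Denver 6. Chicago eliminated.
Round 2: Geneva 7, Fresno 13, Austin 7, Boston 17, Denver 6. Denver eliminated.
Round 3: Geneva 13, Fresno 13, Austin 7, Boston 17. Austin eliminated.
Round 4: Geneva 20, Fresno 13, Boston 17. Fresno eliminated.
Round 5: Geneva 26, Boston 24. Geneva has a majority (≥26).

Geneva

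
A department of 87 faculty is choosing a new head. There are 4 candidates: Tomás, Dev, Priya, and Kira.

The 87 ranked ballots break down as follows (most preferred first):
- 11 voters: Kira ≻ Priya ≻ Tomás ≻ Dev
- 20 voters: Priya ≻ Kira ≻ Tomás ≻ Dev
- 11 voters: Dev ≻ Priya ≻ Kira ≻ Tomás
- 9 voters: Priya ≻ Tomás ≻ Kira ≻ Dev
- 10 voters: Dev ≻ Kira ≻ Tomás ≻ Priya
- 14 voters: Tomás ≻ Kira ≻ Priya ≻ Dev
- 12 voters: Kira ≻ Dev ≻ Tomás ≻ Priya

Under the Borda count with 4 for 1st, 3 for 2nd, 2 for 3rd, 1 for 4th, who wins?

Kira

Tomás: 11×2 + 20×2 + 11×1 + 9×3 + 10×2 + 14×4 + 12×2 = 200
Dev: 11×1 + 20×1 + 11×4 + 9×1 + 10×4 + 14×1 + 12×3 = 174
Priya: 11×3 + 20×4 + 11×3 + 9×4 + 10×1 + 14×2 + 12×1 = 232
Kira: 11×4 + 20×3 + 11×2 + 9×2 + 10×3 + 14×3 + 12×4 = 264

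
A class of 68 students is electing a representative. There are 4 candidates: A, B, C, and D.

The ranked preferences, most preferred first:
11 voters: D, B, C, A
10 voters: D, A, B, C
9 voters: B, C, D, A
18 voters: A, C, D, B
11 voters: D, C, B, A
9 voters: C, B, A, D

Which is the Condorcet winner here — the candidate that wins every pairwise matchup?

C

C vs A: 40–28
C vs B: 38–30
C vs D: 36–32
C beats every other candidate.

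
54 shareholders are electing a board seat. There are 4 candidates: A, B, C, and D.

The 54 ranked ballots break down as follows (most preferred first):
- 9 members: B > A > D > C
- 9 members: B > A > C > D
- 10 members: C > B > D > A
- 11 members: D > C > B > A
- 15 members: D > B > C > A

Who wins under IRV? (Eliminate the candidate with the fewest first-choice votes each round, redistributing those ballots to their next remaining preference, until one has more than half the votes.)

B

Round 1: A 0, B 18, C 10, D 26. A eliminated.
Round 2: B 18, C 10, D 26. C eliminated.
Round 3: B 28, D 26. B has a majority (≥28).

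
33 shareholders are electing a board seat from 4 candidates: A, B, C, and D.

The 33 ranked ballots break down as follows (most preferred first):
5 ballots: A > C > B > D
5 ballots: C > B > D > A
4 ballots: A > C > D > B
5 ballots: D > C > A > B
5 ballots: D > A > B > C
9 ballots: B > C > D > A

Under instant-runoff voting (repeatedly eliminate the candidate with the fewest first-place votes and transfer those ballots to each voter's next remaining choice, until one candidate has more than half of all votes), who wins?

B

Round 1: A 9, B 9, C 5, D 10. C eliminated.
Round 2: A 9, B 14, D 10. A eliminated.
Round 3: B 19, D 14. B has a majority (≥17).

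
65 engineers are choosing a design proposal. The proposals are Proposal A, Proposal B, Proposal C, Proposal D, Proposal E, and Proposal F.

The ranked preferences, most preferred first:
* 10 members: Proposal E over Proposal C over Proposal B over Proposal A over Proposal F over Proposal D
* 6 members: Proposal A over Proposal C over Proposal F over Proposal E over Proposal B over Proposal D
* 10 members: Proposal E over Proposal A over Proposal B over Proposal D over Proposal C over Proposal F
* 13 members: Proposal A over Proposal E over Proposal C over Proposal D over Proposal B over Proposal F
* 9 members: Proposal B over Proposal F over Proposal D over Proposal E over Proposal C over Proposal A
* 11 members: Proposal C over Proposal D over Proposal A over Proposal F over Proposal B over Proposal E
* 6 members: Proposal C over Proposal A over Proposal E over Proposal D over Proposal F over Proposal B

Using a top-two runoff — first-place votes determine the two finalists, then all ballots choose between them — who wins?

Proposal A

Round 1 first-place votes: Proposal A 19, Proposal B 9, Proposal C 17, Proposal D 0, Proposal E 20, Proposal F 0. Proposal E and Proposal A advance.
Runoff: Proposal E is ranked above Proposal A on 29 ballots, Proposal A above Proposal E on 36.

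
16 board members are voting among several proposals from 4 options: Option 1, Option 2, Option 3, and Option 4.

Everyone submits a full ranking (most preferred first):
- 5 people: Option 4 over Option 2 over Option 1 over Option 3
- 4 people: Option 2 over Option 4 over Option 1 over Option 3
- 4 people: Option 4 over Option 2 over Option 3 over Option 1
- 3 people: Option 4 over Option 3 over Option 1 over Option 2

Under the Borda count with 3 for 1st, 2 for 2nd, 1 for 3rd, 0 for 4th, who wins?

Option 1: 5×1 + 4×1 + 4×0 + 3×1 = 12
Option 2: 5×2 + 4×3 + 4×2 + 3×0 = 30
Option 3: 5×0 + 4×0 + 4×1 + 3×2 = 10
Option 4: 5×3 + 4×2 + 4×3 + 3×3 = 44

Option 4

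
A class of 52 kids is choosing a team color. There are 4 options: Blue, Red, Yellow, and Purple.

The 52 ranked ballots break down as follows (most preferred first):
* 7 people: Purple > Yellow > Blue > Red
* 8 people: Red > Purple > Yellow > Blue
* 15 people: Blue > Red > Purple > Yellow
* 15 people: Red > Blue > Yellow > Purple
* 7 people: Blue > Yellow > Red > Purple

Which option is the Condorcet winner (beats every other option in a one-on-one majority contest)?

Blue vs Red: 29–23
Blue vs Yellow: 37–15
Blue vs Purple: 37–15
Blue beats every other option.

Blue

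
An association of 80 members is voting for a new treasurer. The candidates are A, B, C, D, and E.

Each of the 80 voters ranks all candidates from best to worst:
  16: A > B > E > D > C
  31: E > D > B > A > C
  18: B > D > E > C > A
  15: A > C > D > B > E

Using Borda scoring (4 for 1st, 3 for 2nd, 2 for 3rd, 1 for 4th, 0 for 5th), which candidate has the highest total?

B

A: 16×4 + 31×1 + 18×0 + 15×4 = 155
B: 16×3 + 31×2 + 18×4 + 15×1 = 197
C: 16×0 + 31×0 + 18×1 + 15×3 = 63
D: 16×1 + 31×3 + 18×3 + 15×2 = 193
E: 16×2 + 31×4 + 18×2 + 15×0 = 192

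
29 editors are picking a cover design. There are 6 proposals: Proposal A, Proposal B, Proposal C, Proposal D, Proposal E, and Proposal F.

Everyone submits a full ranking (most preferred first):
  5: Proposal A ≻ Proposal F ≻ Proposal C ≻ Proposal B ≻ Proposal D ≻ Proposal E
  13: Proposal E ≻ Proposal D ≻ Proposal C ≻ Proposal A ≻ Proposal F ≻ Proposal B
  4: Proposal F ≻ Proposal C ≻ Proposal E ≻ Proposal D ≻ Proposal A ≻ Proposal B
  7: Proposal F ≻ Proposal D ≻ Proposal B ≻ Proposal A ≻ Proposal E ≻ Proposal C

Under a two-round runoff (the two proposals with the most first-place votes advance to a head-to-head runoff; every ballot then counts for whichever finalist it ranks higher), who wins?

Proposal F

Round 1 first-place votes: Proposal A 5, Proposal B 0, Proposal C 0, Proposal D 0, Proposal E 13, Proposal F 11. Proposal E and Proposal F advance.
Runoff: Proposal E is ranked above Proposal F on 13 ballots, Proposal F above Proposal E on 16.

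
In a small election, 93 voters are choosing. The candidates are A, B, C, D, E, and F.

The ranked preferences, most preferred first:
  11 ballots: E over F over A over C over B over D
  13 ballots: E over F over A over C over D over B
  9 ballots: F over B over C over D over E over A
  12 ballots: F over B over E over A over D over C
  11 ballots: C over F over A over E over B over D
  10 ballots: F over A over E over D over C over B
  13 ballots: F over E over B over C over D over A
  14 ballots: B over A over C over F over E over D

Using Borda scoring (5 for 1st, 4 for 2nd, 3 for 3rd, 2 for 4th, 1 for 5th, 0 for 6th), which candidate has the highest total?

A: 11×3 + 13×3 + 9×0 + 12×2 + 11×3 + 10×4 + 13×0 + 14×4 = 225
B: 11×1 + 13×0 + 9×4 + 12×4 + 11×1 + 10×0 + 13×3 + 14×5 = 215
C: 11×2 + 13×2 + 9×3 + 12×0 + 11×5 + 10×1 + 13×2 + 14×3 = 208
D: 11×0 + 13×1 + 9×2 + 12×1 + 11×0 + 10×2 + 13×1 + 14×0 = 76
E: 11×5 + 13×5 + 9×1 + 12×3 + 11×2 + 10×3 + 13×4 + 14×1 = 283
F: 11×4 + 13×4 + 9×5 + 12×5 + 11×4 + 10×5 + 13×5 + 14×2 = 388

F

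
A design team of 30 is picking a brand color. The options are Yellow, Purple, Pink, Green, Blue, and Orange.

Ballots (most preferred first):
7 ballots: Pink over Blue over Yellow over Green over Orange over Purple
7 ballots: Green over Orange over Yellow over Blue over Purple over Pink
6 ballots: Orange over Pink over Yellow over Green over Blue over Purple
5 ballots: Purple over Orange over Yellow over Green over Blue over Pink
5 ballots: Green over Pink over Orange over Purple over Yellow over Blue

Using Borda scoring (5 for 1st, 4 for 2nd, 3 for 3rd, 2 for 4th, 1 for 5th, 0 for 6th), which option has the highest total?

Yellow: 7×3 + 7×3 + 6×3 + 5×3 + 5×1 = 80
Purple: 7×0 + 7×1 + 6×0 + 5×5 + 5×2 = 42
Pink: 7×5 + 7×0 + 6×4 + 5×0 + 5×4 = 79
Green: 7×2 + 7×5 + 6×2 + 5×2 + 5×5 = 96
Blue: 7×4 + 7×2 + 6×1 + 5×1 + 5×0 = 53
Orange: 7×1 + 7×4 + 6×5 + 5×4 + 5×3 = 100

Orange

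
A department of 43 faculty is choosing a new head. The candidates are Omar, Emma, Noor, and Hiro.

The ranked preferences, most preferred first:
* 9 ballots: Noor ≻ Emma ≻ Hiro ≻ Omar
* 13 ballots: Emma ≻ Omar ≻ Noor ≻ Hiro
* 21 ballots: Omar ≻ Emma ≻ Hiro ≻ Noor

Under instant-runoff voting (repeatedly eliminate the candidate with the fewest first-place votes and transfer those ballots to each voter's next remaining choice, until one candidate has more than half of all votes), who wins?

Round 1: Omar 21, Emma 13, Noor 9, Hiro 0. Hiro eliminated.
Round 2: Omar 21, Emma 13, Noor 9. Noor eliminated.
Round 3: Omar 21, Emma 22. Emma has a majority (≥22).

Emma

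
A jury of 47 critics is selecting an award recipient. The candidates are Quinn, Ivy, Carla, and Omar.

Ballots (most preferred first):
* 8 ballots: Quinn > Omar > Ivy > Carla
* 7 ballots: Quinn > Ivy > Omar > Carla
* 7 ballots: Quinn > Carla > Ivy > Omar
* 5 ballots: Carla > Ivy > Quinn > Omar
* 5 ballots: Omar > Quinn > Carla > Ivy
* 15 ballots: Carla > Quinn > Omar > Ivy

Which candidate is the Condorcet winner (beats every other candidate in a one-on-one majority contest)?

Quinn

Quinn vs Ivy: 42–5
Quinn vs Carla: 27–20
Quinn vs Omar: 42–5
Quinn beats every other candidate.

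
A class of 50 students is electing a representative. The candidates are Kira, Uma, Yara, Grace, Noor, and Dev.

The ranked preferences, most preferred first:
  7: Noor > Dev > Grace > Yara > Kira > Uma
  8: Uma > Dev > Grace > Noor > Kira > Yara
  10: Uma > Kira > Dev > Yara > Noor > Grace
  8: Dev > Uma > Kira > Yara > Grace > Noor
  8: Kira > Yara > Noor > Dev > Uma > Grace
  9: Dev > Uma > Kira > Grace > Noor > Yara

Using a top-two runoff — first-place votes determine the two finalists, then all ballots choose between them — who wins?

Dev

Round 1 first-place votes: Kira 8, Uma 18, Yara 0, Grace 0, Noor 7, Dev 17. Uma and Dev advance.
Runoff: Uma is ranked above Dev on 18 ballots, Dev above Uma on 32.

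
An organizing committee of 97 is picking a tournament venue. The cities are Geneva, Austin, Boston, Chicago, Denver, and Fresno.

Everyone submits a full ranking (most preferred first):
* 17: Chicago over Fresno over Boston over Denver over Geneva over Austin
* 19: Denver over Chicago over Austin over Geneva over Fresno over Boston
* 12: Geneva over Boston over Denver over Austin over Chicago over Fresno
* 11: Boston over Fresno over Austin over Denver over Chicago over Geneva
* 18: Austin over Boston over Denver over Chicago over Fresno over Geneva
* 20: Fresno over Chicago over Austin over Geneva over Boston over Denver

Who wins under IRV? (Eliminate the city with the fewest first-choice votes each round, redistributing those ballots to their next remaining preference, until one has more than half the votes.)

Denver

Round 1: Geneva 12, Austin 18, Boston 11, Chicago 17, Denver 19, Fresno 20. Boston eliminated.
Round 2: Geneva 12, Austin 18, Chicago 17, Denver 19, Fresno 31. Geneva eliminated.
Round 3: Austin 18, Chicago 17, Denver 31, Fresno 31. Chicago eliminated.
Round 4: Austin 18, Denver 31, Fresno 48. Austin eliminated.
Round 5: Denver 49, Fresno 48. Denver has a majority (≥49).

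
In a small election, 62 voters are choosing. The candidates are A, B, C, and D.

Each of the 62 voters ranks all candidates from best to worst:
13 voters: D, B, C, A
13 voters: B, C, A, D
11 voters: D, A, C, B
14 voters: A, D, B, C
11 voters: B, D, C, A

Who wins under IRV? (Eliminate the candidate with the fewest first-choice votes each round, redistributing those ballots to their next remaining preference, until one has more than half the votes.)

Round 1: A 14, B 24, C 0, D 24. C eliminated.
Round 2: A 14, B 24, D 24. A eliminated.
Round 3: B 24, D 38. D has a majority (≥32).

D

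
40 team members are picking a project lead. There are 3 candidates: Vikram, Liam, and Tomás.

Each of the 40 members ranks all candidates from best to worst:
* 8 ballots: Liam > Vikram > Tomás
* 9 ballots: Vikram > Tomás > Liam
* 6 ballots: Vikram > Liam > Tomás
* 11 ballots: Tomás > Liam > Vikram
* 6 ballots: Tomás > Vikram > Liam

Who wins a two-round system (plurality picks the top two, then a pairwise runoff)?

Vikram

Round 1 first-place votes: Vikram 15, Liam 8, Tomás 17. Tomás and Vikram advance.
Runoff: Tomás is ranked above Vikram on 17 ballots, Vikram above Tomás on 23.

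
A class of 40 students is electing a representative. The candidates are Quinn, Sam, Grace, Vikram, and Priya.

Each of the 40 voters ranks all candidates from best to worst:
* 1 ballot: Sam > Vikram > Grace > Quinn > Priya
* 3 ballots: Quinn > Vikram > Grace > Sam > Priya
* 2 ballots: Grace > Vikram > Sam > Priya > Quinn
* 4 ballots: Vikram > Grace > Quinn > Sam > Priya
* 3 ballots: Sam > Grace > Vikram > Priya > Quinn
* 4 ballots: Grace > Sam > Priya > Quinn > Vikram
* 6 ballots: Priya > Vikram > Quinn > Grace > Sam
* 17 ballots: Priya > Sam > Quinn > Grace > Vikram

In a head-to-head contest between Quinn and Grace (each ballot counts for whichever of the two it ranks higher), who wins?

Quinn

Quinn is ranked above Grace on 26 ballots; Grace above Quinn on 14.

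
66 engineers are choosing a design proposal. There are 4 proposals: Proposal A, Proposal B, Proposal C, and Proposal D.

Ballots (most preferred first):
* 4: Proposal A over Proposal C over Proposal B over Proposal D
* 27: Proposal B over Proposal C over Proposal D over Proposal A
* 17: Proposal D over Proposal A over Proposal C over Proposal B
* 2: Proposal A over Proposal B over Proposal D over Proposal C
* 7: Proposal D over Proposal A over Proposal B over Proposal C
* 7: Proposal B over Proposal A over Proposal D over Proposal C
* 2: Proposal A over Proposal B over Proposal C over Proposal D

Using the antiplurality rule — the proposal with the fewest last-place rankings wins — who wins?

Last-place votes: Proposal A 27, Proposal B 17, Proposal C 16, Proposal D 6.

Proposal D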